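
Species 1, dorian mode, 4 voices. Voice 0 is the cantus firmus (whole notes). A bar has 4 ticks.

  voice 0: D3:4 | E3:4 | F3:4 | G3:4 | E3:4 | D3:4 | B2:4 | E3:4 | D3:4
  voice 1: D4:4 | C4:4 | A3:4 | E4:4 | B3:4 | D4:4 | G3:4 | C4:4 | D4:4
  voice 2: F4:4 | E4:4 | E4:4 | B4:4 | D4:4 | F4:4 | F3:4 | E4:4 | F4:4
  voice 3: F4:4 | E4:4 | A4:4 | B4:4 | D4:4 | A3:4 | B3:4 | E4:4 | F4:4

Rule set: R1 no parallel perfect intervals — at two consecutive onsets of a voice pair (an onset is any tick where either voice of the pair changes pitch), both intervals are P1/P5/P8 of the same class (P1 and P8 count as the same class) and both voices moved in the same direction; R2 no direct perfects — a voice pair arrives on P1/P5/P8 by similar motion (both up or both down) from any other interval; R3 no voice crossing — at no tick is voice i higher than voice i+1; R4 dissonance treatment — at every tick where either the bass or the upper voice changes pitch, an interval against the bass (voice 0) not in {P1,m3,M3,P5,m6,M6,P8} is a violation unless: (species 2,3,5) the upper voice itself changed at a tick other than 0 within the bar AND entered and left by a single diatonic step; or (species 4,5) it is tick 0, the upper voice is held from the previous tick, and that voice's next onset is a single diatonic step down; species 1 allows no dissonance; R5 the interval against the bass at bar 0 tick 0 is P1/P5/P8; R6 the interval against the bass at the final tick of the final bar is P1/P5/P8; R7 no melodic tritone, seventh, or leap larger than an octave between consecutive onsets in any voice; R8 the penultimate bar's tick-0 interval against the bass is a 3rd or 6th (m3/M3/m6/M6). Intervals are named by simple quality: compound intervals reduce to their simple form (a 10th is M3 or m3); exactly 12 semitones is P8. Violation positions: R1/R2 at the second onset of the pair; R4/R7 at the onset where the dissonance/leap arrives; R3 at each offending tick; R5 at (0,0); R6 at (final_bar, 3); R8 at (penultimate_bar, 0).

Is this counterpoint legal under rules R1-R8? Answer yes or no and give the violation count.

No (30 violations)

bar 0: v0=D3 v1=D4 v2=F4 v3=F4 (m3)
bar 1: v0=E3 v1=C4 v2=E4 v3=E4 (P8)
bar 2: v0=F3 v1=A3 v2=E4 v3=A4 (M3)
bar 3: v0=G3 v1=E4 v2=B4 v3=B4 (M3)
bar 4: v0=E3 v1=B3 v2=D4 v3=D4 (m7)
bar 5: v0=D3 v1=D4 v2=F4 v3=A3 (P5)
bar 6: v0=B2 v1=G3 v2=F3 v3=B3 (P8)
bar 7: v0=E3 v1=C4 v2=E4 v3=E4 (P8)
bar 8: v0=D3 v1=D4 v2=F4 v3=F4 (m3)
  R5 @ bar0.0: opens on m3
  R5 @ bar0.0: opens on m3
  R1 @ bar1.0: F4/F4 P1 -> E4/E4 P1 similar
  R4 @ bar2.0: F3/E4 M7 untreated
  R1 @ bar3.0: A3/E4 P5 -> E4/B4 P5 similar
  R2 @ bar3.0: A3/A4 P8 -> E4/B4 P5 similar
  R2 @ bar3.0: E4/A4 P4 -> B4/B4 P1 similar
  R1 @ bar4.0: B4/B4 P1 -> D4/D4 P1 similar
  R2 @ bar4.0: G3/E4 M6 -> E3/B3 P5 similar
  R4 @ bar4.0: E3/D4 m7 untreated
  R4 @ bar4.0: E3/D4 m7 untreated
  R2 @ bar5.0: E3/D4 m7 -> D3/A3 P5 similar
  R3 @ bar5.0: F4 above A3
  R3 @ bar5.1: F4 above A3
  R3 @ bar5.2: F4 above A3
  R3 @ bar5.3: F4 above A3
  R3 @ bar6.0: G3 above F3
  R4 @ bar6.0: B2/F3 TT untreated
  R3 @ bar6.1: G3 above F3
  R3 @ bar6.2: G3 above F3
  R3 @ bar6.3: G3 above F3
  R1 @ bar7.0: B2/B3 P8 -> E3/E4 P8 similar
  R2 @ bar7.0: B2/F3 TT -> E3/E4 P8 similar
  R2 @ bar7.0: F3/B3 TT -> E4/E4 P1 similar
  R7 @ bar7.0: F3->E4 leap 11st
  R8 @ bar7.0: penult P8 not 3rd/6th
  R8 @ bar7.0: penult P8 not 3rd/6th
  R1 @ bar8.0: E4/E4 P1 -> F4/F4 P1 similar
  R6 @ bar8.3: closes on m3
  R6 @ bar8.3: closes on m3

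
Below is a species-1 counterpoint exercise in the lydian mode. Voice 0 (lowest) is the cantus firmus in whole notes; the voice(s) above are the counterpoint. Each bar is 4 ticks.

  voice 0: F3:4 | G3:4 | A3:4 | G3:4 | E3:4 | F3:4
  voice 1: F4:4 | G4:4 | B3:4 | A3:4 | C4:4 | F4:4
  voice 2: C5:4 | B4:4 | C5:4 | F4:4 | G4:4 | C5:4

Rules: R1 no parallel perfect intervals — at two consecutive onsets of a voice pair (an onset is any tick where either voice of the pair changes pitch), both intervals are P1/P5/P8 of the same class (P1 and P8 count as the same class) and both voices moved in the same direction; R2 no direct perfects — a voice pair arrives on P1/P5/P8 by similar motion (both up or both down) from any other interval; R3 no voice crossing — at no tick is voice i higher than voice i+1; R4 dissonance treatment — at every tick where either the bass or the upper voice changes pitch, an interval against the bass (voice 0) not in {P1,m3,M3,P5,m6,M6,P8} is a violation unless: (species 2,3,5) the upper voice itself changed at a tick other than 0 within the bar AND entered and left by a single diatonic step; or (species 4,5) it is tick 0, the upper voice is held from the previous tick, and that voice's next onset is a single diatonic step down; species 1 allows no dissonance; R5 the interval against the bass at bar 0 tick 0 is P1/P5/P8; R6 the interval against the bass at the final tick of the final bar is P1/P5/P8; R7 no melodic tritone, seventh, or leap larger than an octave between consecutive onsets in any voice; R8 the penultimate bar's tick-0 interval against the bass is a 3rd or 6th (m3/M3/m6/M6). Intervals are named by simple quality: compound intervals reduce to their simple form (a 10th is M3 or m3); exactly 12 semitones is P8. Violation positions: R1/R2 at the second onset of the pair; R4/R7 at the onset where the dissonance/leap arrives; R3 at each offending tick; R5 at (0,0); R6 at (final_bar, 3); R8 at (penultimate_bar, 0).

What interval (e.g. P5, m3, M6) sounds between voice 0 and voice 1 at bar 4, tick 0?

m6

voice 0=E3 voice 1=C4 -> m6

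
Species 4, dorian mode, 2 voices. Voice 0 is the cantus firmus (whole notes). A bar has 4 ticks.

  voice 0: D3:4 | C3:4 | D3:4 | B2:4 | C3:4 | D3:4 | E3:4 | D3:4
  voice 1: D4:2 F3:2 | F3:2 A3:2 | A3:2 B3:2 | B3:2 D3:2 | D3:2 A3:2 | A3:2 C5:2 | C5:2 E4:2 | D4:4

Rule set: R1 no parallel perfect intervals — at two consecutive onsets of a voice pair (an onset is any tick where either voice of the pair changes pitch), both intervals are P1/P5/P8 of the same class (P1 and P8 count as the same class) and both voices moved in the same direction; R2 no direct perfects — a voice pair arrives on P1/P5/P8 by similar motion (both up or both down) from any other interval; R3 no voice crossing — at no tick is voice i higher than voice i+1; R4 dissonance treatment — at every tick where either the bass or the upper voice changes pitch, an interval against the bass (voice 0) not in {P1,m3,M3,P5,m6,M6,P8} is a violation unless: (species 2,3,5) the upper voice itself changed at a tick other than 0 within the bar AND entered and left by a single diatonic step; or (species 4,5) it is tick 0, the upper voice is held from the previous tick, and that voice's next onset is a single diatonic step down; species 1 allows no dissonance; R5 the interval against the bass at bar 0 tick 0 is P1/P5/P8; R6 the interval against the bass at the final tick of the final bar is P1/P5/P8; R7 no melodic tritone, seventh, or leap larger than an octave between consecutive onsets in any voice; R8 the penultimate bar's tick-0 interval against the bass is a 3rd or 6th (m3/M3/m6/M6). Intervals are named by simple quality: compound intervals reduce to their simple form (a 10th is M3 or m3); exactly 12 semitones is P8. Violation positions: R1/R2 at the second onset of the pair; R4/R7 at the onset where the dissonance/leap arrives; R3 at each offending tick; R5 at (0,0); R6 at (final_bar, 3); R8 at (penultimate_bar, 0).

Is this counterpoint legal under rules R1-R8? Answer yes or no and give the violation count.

bar 0: v0=D3 v1=D4 (P8)
bar 1: v0=C3 v1=F3 (P4)
bar 2: v0=D3 v1=A3 (P5)
bar 3: v0=B2 v1=B3 (P8)
bar 4: v0=C3 v1=D3 (M2)
bar 5: v0=D3 v1=A3 (P5)
bar 6: v0=E3 v1=C5 (m6)
bar 7: v0=D3 v1=D4 (P8)
  R4 @ bar1.0: C3/F3 P4 untreated
  R4 @ bar4.0: C3/D3 M2 untreated
  R4 @ bar5.2: D3/C5 m7 untreated
  R7 @ bar5.2: A3->C5 leap 15st
  R1 @ bar7.0: E3/E4 P8 -> D3/D4 P8 similar

No (5 violations)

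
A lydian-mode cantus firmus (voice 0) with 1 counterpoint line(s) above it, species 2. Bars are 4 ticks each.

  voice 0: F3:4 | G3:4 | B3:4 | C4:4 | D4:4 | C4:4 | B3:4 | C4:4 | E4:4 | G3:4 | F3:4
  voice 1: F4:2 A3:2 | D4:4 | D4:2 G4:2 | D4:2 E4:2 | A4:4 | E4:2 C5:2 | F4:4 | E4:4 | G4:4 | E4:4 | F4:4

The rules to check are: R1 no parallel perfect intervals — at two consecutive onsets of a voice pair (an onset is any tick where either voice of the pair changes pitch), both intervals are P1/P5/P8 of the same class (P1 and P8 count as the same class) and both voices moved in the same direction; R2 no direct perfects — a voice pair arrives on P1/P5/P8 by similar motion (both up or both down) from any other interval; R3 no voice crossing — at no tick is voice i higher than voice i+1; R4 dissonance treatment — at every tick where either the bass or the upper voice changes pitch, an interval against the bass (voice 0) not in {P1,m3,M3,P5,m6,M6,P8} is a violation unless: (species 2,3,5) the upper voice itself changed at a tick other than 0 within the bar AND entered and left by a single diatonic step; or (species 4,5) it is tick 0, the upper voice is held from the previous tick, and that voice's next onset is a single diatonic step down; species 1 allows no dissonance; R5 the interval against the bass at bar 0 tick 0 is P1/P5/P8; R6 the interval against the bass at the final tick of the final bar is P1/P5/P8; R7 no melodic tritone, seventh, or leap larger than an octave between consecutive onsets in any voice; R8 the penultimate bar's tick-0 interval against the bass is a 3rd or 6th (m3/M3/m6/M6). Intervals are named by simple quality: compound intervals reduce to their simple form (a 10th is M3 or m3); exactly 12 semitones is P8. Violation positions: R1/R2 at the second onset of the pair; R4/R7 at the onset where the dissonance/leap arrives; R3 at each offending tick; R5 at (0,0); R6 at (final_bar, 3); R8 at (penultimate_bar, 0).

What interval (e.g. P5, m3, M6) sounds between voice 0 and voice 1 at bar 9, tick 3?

voice 0=G3 voice 1=E4 -> M6

M6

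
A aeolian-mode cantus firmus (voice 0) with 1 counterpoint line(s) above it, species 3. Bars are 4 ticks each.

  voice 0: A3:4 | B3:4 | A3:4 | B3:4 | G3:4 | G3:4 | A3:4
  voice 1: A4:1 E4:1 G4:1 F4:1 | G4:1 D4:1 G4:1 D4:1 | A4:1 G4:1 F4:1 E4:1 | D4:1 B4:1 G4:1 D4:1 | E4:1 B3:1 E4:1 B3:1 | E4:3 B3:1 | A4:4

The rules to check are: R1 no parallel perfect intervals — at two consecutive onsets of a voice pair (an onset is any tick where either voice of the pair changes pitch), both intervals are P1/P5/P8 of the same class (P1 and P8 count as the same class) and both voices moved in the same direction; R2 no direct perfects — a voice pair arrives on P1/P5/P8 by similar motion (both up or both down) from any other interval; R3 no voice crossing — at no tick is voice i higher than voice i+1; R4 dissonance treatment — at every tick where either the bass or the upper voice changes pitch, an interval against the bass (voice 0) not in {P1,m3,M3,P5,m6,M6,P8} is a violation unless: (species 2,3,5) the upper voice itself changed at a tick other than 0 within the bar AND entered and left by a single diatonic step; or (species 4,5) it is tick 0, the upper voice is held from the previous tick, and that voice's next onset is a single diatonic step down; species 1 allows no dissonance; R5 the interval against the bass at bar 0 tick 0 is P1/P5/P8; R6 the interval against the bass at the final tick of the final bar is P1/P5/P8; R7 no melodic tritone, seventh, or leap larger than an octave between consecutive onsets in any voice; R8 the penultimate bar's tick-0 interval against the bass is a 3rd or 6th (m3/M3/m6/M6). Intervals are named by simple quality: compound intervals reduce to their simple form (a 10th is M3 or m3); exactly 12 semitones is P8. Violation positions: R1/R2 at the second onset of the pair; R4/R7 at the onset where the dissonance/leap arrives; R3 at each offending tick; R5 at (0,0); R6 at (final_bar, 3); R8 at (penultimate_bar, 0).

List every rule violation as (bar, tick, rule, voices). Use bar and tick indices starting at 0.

(0, 2, R4, (0, 1))
(6, 0, R2, (0, 1))
(6, 0, R7, (1,))

bar 0: v0=A3 v1=A4 downbeat P8
bar 1: v0=B3 v1=G4 downbeat m6
bar 2: v0=A3 v1=A4 downbeat P8
bar 3: v0=B3 v1=D4 downbeat m3
bar 4: v0=G3 v1=E4 downbeat M6
bar 5: v0=G3 v1=E4 downbeat M6
bar 6: v0=A3 v1=A4 downbeat P8
  -> R4 @ bar 0 tick 2 v(0, 1): A3/G4 m7 untreated
  -> R2 @ bar 6 tick 0 v(0, 1): G3/B3 M3 -> A3/A4 P8 similar
  -> R7 @ bar 6 tick 0 v(1,): B3->A4 leap 10st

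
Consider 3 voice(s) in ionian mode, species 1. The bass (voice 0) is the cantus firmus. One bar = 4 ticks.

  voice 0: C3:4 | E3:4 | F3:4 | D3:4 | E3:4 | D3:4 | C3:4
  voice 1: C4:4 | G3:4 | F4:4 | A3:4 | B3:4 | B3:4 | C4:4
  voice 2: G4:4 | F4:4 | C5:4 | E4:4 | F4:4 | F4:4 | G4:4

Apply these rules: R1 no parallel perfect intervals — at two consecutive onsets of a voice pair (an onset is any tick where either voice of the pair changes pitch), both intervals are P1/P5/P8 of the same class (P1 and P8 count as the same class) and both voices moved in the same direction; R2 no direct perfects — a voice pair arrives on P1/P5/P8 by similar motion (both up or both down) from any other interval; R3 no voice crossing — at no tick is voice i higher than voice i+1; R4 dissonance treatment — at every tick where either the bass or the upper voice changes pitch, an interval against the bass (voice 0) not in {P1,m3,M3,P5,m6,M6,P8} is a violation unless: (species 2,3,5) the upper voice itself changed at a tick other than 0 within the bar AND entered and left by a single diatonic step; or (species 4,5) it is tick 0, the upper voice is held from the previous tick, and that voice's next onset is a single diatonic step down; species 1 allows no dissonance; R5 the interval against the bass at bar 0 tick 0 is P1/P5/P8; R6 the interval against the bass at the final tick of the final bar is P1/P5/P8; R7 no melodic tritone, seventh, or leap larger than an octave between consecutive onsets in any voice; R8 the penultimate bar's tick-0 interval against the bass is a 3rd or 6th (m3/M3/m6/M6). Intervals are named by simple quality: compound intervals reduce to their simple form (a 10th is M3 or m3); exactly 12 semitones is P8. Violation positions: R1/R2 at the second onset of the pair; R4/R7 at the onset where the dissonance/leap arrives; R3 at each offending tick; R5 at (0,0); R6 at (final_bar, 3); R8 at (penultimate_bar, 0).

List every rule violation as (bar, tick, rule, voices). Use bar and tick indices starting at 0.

(1, 0, R4, (0, 2))
(2, 0, R2, (0, 1))
(2, 0, R2, (0, 2))
(2, 0, R2, (1, 2))
(2, 0, R7, (1,))
(3, 0, R1, (1, 2))
(3, 0, R2, (0, 1))
(3, 0, R4, (0, 2))
(4, 0, R1, (0, 1))
(4, 0, R4, (0, 2))
(6, 0, R2, (1, 2))

bar 0: v0=C3 v1=C4 v2=G4 downbeat P5
bar 1: v0=E3 v1=G3 v2=F4 downbeat m2
bar 2: v0=F3 v1=F4 v2=C5 downbeat P5
bar 3: v0=D3 v1=A3 v2=E4 downbeat M2
bar 4: v0=E3 v1=B3 v2=F4 downbeat m2
bar 5: v0=D3 v1=B3 v2=F4 downbeat m3
bar 6: v0=C3 v1=C4 v2=G4 downbeat P5
  -> R4 @ bar 1 tick 0 v(0, 2): E3/F4 m2 untreated
  -> R2 @ bar 2 tick 0 v(0, 1): E3/G3 m3 -> F3/F4 P8 similar
  -> R2 @ bar 2 tick 0 v(0, 2): E3/F4 m2 -> F3/C5 P5 similar
  -> R2 @ bar 2 tick 0 v(1, 2): G3/F4 m7 -> F4/C5 P5 similar
  -> R7 @ bar 2 tick 0 v(1,): G3->F4 leap 10st
  -> R1 @ bar 3 tick 0 v(1, 2): F4/C5 P5 -> A3/E4 P5 similar
  -> R2 @ bar 3 tick 0 v(0, 1): F3/F4 P8 -> D3/A3 P5 similar
  -> R4 @ bar 3 tick 0 v(0, 2): D3/E4 M2 untreated
  -> R1 @ bar 4 tick 0 v(0, 1): D3/A3 P5 -> E3/B3 P5 similar
  -> R4 @ bar 4 tick 0 v(0, 2): E3/F4 m2 untreated
  -> R2 @ bar 6 tick 0 v(1, 2): B3/F4 TT -> C4/G4 P5 similar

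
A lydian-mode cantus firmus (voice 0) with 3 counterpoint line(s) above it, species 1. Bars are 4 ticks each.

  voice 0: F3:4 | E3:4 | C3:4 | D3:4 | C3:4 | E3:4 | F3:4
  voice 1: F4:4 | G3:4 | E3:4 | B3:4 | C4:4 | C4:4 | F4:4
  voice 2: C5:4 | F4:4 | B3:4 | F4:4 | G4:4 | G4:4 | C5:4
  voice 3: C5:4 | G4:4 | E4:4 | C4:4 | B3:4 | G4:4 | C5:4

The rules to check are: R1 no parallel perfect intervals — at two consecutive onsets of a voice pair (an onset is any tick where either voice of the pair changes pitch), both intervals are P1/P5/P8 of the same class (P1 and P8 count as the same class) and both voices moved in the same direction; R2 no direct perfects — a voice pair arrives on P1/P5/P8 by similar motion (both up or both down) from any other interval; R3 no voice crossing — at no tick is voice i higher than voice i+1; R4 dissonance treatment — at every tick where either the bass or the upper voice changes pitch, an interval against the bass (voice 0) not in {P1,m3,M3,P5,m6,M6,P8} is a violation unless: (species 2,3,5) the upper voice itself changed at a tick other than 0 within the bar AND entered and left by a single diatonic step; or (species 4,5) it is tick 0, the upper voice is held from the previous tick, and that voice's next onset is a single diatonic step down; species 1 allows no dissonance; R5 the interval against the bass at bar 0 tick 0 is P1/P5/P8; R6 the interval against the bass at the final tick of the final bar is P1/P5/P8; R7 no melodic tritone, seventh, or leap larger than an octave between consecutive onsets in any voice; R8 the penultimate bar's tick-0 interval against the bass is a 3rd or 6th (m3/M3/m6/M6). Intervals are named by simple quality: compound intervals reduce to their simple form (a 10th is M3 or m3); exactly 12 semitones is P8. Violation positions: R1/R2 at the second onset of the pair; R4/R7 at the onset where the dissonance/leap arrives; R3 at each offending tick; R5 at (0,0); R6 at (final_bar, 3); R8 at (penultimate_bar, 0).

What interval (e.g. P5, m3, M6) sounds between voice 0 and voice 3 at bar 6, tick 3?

voice 0=F3 voice 3=C5 -> P5

P5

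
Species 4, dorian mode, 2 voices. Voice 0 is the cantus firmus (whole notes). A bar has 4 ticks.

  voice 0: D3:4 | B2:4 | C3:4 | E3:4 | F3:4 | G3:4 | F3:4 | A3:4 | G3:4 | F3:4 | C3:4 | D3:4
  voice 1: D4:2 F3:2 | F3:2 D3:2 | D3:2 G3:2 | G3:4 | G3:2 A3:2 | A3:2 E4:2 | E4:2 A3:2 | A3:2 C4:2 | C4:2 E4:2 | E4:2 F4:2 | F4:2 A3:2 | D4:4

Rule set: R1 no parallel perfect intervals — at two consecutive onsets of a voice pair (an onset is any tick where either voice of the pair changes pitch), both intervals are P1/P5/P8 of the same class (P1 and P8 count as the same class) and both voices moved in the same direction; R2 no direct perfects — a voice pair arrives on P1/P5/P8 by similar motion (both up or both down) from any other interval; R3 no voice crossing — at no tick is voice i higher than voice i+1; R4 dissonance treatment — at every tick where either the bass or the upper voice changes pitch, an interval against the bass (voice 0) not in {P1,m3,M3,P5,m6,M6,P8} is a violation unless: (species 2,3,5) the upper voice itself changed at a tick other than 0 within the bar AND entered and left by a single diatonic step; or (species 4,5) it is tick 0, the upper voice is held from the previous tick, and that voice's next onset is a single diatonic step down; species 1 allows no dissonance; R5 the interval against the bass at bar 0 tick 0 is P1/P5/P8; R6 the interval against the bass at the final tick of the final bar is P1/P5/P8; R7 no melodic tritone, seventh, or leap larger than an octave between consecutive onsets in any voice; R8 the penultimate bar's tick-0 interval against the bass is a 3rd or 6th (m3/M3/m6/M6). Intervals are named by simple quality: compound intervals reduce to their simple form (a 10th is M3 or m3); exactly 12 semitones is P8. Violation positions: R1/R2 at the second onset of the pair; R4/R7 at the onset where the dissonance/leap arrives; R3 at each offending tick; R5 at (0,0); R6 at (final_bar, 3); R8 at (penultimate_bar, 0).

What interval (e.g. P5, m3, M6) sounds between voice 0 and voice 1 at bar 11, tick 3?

voice 0=D3 voice 1=D4 -> P8

P8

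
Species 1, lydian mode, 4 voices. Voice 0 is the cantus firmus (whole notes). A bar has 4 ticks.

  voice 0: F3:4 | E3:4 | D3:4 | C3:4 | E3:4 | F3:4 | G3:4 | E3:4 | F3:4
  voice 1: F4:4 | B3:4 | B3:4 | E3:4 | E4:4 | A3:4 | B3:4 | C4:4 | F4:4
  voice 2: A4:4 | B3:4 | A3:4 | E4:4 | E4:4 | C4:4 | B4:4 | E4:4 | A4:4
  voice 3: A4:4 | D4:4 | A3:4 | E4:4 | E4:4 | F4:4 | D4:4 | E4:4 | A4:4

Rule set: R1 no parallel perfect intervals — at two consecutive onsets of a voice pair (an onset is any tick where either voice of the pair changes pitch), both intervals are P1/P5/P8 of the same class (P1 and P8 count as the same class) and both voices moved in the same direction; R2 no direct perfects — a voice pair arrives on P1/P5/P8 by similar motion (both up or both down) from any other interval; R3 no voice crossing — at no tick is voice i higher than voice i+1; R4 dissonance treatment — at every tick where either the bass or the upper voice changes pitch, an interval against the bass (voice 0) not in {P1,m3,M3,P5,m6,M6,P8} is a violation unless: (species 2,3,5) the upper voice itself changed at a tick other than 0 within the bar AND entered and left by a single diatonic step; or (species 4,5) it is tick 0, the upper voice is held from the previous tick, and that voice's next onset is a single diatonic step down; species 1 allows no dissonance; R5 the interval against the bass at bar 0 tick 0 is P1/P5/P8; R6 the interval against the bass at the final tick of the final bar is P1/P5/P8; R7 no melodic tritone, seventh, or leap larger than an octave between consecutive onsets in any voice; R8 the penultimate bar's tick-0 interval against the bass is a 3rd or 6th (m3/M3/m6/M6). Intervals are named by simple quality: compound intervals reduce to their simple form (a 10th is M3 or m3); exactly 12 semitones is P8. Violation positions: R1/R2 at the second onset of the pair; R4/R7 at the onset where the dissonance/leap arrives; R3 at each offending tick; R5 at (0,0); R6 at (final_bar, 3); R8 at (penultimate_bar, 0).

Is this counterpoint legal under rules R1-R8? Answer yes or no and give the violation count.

bar 0: v0=F3 v1=F4 v2=A4 v3=A4 (M3)
bar 1: v0=E3 v1=B3 v2=B3 v3=D4 (m7)
bar 2: v0=D3 v1=B3 v2=A3 v3=A3 (P5)
bar 3: v0=C3 v1=E3 v2=E4 v3=E4 (M3)
bar 4: v0=E3 v1=E4 v2=E4 v3=E4 (P8)
bar 5: v0=F3 v1=A3 v2=C4 v3=F4 (P8)
bar 6: v0=G3 v1=B3 v2=B4 v3=D4 (P5)
bar 7: v0=E3 v1=C4 v2=E4 v3=E4 (P8)
bar 8: v0=F3 v1=F4 v2=A4 v3=A4 (M3)
  R5 @ bar0.0: opens on M3
  R5 @ bar0.0: opens on M3
  R2 @ bar1.0: F3/F4 P8 -> E3/B3 P5 similar
  R2 @ bar1.0: F3/A4 M3 -> E3/B3 P5 similar
  R2 @ bar1.0: F4/A4 M3 -> B3/B3 P1 similar
  R4 @ bar1.0: E3/D4 m7 untreated
  R7 @ bar1.0: F4->B3 leap 6st
  R7 @ bar1.0: A4->B3 leap 10st
  R1 @ bar2.0: E3/B3 P5 -> D3/A3 P5 similar
  R2 @ bar2.0: E3/D4 m7 -> D3/A3 P5 similar
  R2 @ bar2.0: B3/D4 m3 -> A3/A3 P1 similar
  R3 @ bar2.0: B3 above A3
  R3 @ bar2.1: B3 above A3
  R3 @ bar2.2: B3 above A3
  R3 @ bar2.3: B3 above A3
  R1 @ bar3.0: A3/A3 P1 -> E4/E4 P1 similar
  R2 @ bar4.0: C3/E3 M3 -> E3/E4 P8 similar
  R1 @ bar5.0: E3/E4 P8 -> F3/F4 P8 similar
  R2 @ bar6.0: A3/C4 m3 -> B3/B4 P8 similar
  R3 @ bar6.0: B4 above D4
  R7 @ bar6.0: C4->B4 leap 11st
  R3 @ bar6.1: B4 above D4
  R3 @ bar6.2: B4 above D4
  R3 @ bar6.3: B4 above D4
  R2 @ bar7.0: G3/B4 M3 -> E3/E4 P8 similar
  R8 @ bar7.0: penult P8 not 3rd/6th
  R8 @ bar7.0: penult P8 not 3rd/6th
  R1 @ bar8.0: E4/E4 P1 -> A4/A4 P1 similar
  R2 @ bar8.0: E3/C4 m6 -> F3/F4 P8 similar
  R6 @ bar8.3: closes on M3
  R6 @ bar8.3: closes on M3

No (31 violations)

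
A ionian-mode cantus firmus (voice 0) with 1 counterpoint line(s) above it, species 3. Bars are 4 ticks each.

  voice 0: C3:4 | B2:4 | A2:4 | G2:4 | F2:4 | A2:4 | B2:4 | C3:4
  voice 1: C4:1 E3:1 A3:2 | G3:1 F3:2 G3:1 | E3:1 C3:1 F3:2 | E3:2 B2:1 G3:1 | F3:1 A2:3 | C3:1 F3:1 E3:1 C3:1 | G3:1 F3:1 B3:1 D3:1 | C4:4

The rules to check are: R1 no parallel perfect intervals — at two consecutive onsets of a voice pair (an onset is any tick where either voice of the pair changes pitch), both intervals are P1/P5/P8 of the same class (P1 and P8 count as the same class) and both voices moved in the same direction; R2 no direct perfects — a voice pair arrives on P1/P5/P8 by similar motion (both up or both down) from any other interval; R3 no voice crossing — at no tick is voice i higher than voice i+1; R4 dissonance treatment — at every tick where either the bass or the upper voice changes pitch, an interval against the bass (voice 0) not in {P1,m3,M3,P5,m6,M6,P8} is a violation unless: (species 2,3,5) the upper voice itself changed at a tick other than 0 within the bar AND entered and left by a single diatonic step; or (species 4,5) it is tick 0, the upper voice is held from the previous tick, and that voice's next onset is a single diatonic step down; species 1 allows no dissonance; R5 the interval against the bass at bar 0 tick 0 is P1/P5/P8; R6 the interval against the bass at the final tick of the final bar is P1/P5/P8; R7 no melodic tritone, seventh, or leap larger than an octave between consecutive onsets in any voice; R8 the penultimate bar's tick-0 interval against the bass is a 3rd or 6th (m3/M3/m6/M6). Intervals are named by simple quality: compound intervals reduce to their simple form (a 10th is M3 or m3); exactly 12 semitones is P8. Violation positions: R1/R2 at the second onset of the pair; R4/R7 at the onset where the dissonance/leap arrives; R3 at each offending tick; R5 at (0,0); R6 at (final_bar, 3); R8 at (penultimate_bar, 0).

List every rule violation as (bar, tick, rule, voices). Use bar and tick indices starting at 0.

bar 0: v0=C3 v1=C4 downbeat P8
bar 1: v0=B2 v1=G3 downbeat m6
bar 2: v0=A2 v1=E3 downbeat P5
bar 3: v0=G2 v1=E3 downbeat M6
bar 4: v0=F2 v1=F3 downbeat P8
bar 5: v0=A2 v1=C3 downbeat m3
bar 6: v0=B2 v1=G3 downbeat m6
bar 7: v0=C3 v1=C4 downbeat P8
  -> R2 @ bar 2 tick 0 v(0, 1): B2/G3 m6 -> A2/E3 P5 similar
  -> R1 @ bar 4 tick 0 v(0, 1): G2/G3 P8 -> F2/F3 P8 similar
  -> R4 @ bar 6 tick 1 v(0, 1): B2/F3 TT untreated
  -> R7 @ bar 6 tick 2 v(1,): F3->B3 leap 6st
  -> R2 @ bar 7 tick 0 v(0, 1): B2/D3 m3 -> C3/C4 P8 similar
  -> R7 @ bar 7 tick 0 v(1,): D3->C4 leap 10st

(2, 0, R2, (0, 1))
(4, 0, R1, (0, 1))
(6, 1, R4, (0, 1))
(6, 2, R7, (1,))
(7, 0, R2, (0, 1))
(7, 0, R7, (1,))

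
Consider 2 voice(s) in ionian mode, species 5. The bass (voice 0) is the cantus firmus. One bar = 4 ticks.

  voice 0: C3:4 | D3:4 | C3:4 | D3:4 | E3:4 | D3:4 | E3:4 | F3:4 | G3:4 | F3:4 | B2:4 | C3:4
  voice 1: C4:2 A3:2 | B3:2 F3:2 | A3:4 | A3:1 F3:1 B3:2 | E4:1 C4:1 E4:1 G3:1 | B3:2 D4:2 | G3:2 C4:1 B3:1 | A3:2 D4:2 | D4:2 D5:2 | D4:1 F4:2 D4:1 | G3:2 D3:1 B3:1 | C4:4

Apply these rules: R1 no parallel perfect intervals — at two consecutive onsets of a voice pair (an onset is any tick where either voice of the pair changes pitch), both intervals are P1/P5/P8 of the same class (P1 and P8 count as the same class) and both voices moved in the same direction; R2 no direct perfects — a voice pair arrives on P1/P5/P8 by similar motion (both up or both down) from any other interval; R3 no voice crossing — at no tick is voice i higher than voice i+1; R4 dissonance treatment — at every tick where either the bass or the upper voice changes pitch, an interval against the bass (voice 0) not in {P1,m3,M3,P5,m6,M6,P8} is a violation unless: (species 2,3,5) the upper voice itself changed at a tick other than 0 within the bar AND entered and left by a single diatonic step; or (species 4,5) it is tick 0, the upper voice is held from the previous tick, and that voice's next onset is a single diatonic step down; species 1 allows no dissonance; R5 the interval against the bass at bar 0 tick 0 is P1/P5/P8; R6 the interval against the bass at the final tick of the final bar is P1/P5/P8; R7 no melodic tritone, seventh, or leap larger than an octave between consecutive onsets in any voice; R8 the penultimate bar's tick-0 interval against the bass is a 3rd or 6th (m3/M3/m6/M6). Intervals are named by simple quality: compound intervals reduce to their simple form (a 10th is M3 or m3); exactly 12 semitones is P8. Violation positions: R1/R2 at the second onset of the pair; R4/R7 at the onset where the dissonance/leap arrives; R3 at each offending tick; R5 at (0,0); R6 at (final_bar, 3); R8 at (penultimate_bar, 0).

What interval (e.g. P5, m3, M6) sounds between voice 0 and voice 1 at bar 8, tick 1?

voice 0=G3 voice 1=D4 -> P5

P5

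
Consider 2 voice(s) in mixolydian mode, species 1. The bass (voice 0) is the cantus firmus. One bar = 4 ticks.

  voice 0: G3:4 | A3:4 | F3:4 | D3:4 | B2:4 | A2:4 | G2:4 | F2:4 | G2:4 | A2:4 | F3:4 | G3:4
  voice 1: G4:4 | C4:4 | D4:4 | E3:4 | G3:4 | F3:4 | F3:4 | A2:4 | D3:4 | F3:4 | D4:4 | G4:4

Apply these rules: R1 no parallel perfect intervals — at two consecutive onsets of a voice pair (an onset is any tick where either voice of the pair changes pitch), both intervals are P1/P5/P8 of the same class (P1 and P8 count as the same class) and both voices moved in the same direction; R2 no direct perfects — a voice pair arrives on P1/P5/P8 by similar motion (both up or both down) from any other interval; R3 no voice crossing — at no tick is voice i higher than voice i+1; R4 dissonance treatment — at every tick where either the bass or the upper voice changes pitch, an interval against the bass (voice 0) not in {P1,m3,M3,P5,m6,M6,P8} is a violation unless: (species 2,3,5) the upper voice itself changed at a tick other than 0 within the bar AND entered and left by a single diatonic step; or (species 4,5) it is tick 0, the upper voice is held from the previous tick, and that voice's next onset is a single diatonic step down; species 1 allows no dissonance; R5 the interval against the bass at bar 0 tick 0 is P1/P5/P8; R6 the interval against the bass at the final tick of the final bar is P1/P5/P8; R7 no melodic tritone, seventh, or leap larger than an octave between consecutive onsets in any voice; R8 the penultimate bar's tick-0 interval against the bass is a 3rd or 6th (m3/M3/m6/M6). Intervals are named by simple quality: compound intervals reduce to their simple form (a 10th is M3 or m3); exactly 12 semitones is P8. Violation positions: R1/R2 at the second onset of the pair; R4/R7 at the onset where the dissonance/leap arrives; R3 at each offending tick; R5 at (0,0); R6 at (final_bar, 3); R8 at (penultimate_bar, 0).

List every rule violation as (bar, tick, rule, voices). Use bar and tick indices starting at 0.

(3, 0, R4, (0, 1))
(3, 0, R7, (1,))
(6, 0, R4, (0, 1))
(8, 0, R2, (0, 1))
(11, 0, R2, (0, 1))

bar 0: v0=G3 v1=G4 downbeat P8
bar 1: v0=A3 v1=C4 downbeat m3
bar 2: v0=F3 v1=D4 downbeat M6
bar 3: v0=D3 v1=E3 downbeat M2
bar 4: v0=B2 v1=G3 downbeat m6
bar 5: v0=A2 v1=F3 downbeat m6
bar 6: v0=G2 v1=F3 downbeat m7
bar 7: v0=F2 v1=A2 downbeat M3
bar 8: v0=G2 v1=D3 downbeat P5
bar 9: v0=A2 v1=F3 downbeat m6
bar 10: v0=F3 v1=D4 downbeat M6
bar 11: v0=G3 v1=G4 downbeat P8
  -> R4 @ bar 3 tick 0 v(0, 1): D3/E3 M2 untreated
  -> R7 @ bar 3 tick 0 v(1,): D4->E3 leap 10st
  -> R4 @ bar 6 tick 0 v(0, 1): G2/F3 m7 untreated
  -> R2 @ bar 8 tick 0 v(0, 1): F2/A2 M3 -> G2/D3 P5 similar
  -> R2 @ bar 11 tick 0 v(0, 1): F3/D4 M6 -> G3/G4 P8 similar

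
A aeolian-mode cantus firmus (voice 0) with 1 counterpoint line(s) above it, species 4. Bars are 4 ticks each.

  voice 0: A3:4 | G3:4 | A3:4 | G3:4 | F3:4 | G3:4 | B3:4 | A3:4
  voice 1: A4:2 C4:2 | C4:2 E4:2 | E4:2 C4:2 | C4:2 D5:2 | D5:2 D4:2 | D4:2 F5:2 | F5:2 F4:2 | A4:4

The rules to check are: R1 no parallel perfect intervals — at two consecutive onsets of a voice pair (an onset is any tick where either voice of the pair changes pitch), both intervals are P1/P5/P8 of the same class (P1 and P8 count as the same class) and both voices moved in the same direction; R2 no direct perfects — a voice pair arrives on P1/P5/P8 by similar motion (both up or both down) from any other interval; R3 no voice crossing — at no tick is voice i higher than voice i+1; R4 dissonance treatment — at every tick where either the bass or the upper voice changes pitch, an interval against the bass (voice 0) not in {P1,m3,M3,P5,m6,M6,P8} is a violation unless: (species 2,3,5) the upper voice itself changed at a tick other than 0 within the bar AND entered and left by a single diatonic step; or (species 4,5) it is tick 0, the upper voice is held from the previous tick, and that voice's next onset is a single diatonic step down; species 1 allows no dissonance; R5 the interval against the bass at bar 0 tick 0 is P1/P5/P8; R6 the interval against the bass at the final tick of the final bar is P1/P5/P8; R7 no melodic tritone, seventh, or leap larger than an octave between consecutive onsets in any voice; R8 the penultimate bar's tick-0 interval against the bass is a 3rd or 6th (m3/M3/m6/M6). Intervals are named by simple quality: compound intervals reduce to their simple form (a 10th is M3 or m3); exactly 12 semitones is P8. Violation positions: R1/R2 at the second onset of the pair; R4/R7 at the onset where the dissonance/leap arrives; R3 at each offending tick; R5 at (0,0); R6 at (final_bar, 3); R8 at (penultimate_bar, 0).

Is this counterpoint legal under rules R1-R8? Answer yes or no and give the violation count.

bar 0: v0=A3 v1=A4 (P8)
bar 1: v0=G3 v1=C4 (P4)
bar 2: v0=A3 v1=E4 (P5)
bar 3: v0=G3 v1=C4 (P4)
bar 4: v0=F3 v1=D5 (M6)
bar 5: v0=G3 v1=D4 (P5)
bar 6: v0=B3 v1=F5 (TT)
bar 7: v0=A3 v1=A4 (P8)
  R4 @ bar1.0: G3/C4 P4 untreated
  R4 @ bar3.0: G3/C4 P4 untreated
  R7 @ bar3.2: C4->D5 leap 14st
  R4 @ bar5.2: G3/F5 m7 untreated
  R7 @ bar5.2: D4->F5 leap 15st
  R4 @ bar6.0: B3/F5 TT untreated
  R8 @ bar6.0: penult TT not 3rd/6th
  R4 @ bar6.2: B3/F4 TT untreated

No (8 violations)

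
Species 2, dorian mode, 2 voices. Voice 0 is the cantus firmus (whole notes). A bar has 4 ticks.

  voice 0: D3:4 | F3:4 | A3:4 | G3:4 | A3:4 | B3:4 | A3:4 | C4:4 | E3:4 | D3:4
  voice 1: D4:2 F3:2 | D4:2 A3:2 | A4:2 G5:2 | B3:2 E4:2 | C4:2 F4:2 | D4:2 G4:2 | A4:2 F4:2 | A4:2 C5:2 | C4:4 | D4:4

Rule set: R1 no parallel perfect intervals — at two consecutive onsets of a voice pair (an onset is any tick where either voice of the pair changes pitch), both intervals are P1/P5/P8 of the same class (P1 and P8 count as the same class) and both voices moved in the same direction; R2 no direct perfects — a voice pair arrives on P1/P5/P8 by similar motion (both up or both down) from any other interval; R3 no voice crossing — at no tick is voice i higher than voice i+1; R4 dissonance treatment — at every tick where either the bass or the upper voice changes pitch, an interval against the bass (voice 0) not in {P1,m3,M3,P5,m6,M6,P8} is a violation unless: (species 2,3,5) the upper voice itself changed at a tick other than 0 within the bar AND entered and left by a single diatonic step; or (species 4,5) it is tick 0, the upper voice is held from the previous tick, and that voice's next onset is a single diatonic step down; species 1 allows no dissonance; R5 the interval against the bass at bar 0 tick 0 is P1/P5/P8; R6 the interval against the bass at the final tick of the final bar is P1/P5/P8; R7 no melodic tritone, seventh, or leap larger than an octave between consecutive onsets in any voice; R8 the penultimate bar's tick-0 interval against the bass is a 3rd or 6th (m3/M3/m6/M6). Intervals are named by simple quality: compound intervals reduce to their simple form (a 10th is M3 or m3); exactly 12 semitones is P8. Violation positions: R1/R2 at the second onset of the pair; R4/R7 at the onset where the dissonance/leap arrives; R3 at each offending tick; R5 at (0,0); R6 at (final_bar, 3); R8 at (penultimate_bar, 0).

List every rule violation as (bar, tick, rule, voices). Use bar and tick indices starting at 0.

(2, 0, R2, (0, 1))
(2, 2, R4, (0, 1))
(2, 2, R7, (1,))
(3, 0, R7, (1,))

bar 0: v0=D3 v1=D4 downbeat P8
bar 1: v0=F3 v1=D4 downbeat M6
bar 2: v0=A3 v1=A4 downbeat P8
bar 3: v0=G3 v1=B3 downbeat M3
bar 4: v0=A3 v1=C4 downbeat m3
bar 5: v0=B3 v1=D4 downbeat m3
bar 6: v0=A3 v1=A4 downbeat P8
bar 7: v0=C4 v1=A4 downbeat M6
bar 8: v0=E3 v1=C4 downbeat m6
bar 9: v0=D3 v1=D4 downbeat P8
  -> R2 @ bar 2 tick 0 v(0, 1): F3/A3 M3 -> A3/A4 P8 similar
  -> R4 @ bar 2 tick 2 v(0, 1): A3/G5 m7 untreated
  -> R7 @ bar 2 tick 2 v(1,): A4->G5 leap 10st
  -> R7 @ bar 3 tick 0 v(1,): G5->B3 leap 20st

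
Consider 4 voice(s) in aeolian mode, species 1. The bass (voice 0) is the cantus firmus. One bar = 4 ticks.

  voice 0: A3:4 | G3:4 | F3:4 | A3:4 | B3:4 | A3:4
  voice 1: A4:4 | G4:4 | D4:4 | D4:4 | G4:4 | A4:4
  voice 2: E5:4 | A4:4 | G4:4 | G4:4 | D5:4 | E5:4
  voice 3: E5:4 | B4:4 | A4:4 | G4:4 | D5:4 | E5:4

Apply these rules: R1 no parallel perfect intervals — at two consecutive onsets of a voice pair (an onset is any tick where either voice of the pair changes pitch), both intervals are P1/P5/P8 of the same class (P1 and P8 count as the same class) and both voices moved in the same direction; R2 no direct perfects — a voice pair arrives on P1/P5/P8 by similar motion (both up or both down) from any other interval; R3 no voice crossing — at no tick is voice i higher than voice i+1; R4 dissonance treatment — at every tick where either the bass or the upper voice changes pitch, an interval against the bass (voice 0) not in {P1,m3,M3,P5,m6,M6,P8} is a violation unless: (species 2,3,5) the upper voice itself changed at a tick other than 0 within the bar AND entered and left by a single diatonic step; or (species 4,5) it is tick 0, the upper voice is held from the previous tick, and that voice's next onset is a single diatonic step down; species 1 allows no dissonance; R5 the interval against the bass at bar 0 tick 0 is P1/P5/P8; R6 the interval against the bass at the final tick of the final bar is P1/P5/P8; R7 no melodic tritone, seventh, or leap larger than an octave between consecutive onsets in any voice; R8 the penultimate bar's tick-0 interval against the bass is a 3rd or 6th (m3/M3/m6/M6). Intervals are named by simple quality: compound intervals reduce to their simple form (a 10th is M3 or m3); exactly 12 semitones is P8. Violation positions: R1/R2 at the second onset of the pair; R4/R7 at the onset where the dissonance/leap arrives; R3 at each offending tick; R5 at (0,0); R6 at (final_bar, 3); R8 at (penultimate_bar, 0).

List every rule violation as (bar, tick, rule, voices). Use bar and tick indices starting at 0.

bar 0: v0=A3 v1=A4 v2=E5 v3=E5 downbeat P5
bar 1: v0=G3 v1=G4 v2=A4 v3=B4 downbeat M3
bar 2: v0=F3 v1=D4 v2=G4 v3=A4 downbeat M3
bar 3: v0=A3 v1=D4 v2=G4 v3=G4 downbeat m7
bar 4: v0=B3 v1=G4 v2=D5 v3=D5 downbeat m3
bar 5: v0=A3 v1=A4 v2=E5 v3=E5 downbeat P5
  -> R1 @ bar 1 tick 0 v(0, 1): A3/A4 P8 -> G3/G4 P8 similar
  -> R4 @ bar 1 tick 0 v(0, 2): G3/A4 M2 untreated
  -> R2 @ bar 2 tick 0 v(1, 3): G4/B4 M3 -> D4/A4 P5 similar
  -> R4 @ bar 2 tick 0 v(0, 2): F3/G4 M2 untreated
  -> R4 @ bar 3 tick 0 v(0, 1): A3/D4 P4 untreated
  -> R4 @ bar 3 tick 0 v(0, 2): A3/G4 m7 untreated
  -> R4 @ bar 3 tick 0 v(0, 3): A3/G4 m7 untreated
  -> R1 @ bar 4 tick 0 v(2, 3): G4/G4 P1 -> D5/D5 P1 similar
  -> R2 @ bar 4 tick 0 v(1, 2): D4/G4 P4 -> G4/D5 P5 similar
  -> R2 @ bar 4 tick 0 v(1, 3): D4/G4 P4 -> G4/D5 P5 similar
  -> R1 @ bar 5 tick 0 v(1, 2): G4/D5 P5 -> A4/E5 P5 similar
  -> R1 @ bar 5 tick 0 v(1, 3): G4/D5 P5 -> A4/E5 P5 similar
  -> R1 @ bar 5 tick 0 v(2, 3): D5/D5 P1 -> E5/E5 P1 similar

(1, 0, R1, (0, 1))
(1, 0, R4, (0, 2))
(2, 0, R2, (1, 3))
(2, 0, R4, (0, 2))
(3, 0, R4, (0, 1))
(3, 0, R4, (0, 2))
(3, 0, R4, (0, 3))
(4, 0, R1, (2, 3))
(4, 0, R2, (1, 2))
(4, 0, R2, (1, 3))
(5, 0, R1, (1, 2))
(5, 0, R1, (1, 3))
(5, 0, R1, (2, 3))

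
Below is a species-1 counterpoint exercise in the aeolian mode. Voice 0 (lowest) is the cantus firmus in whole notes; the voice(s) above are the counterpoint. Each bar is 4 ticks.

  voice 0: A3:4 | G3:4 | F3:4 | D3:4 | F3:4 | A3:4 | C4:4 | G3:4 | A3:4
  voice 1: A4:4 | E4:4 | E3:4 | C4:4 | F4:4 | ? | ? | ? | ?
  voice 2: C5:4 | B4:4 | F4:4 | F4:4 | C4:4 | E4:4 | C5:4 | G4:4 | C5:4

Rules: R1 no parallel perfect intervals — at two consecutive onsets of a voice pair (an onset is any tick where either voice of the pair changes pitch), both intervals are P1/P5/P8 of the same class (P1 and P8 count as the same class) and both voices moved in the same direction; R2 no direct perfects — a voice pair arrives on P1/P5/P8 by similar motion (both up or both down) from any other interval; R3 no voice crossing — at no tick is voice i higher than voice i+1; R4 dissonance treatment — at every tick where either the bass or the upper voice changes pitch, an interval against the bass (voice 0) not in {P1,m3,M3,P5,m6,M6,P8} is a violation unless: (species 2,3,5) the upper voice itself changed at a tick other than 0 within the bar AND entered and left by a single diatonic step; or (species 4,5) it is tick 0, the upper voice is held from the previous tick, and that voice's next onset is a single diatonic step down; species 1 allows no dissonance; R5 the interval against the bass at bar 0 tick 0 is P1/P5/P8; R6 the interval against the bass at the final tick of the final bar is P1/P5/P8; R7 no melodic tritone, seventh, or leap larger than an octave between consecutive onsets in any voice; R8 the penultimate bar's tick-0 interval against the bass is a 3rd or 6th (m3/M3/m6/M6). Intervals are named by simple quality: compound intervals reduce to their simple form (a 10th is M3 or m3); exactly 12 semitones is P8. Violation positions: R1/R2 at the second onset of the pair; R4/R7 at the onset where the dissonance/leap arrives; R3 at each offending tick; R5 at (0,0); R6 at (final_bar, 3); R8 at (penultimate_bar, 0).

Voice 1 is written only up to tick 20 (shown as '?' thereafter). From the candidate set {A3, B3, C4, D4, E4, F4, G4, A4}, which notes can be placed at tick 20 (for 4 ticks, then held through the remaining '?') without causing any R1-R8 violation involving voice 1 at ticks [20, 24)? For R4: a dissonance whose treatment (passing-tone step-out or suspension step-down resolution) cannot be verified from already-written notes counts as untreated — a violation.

A3: legal
B3: violates R4,R7
C4: legal
D4: violates R4
E4: legal
F4: violates R3
G4: violates R3,R4
A4: violates R1,R3

{A3, C4, E4}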